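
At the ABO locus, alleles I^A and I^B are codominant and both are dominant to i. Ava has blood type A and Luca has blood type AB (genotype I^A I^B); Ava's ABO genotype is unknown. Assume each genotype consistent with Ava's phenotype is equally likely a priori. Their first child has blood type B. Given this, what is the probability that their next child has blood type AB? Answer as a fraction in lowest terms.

1/4

Possible genotypes: Ava ∈ {I^A I^A, I^A i}; Luca ∈ {I^A I^B}.
Weight each parental genotype pair by prior × P(type-B child):
  I^A i × I^A I^B: posterior weight 1; P(next child type AB) = 1/4.
Weighted sum = 1/4.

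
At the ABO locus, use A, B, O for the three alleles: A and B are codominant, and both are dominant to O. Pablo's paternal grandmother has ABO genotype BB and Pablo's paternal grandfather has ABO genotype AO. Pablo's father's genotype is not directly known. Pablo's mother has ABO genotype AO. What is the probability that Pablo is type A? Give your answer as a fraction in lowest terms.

Pablo's father's ABO genotype from BB × AO: 1/2 AB, 1/2 BO.
Crossing each possibility with the mother AO and summing P(type A): 1/2·1/2 + 1/2·1/4 = 3/8.

3/8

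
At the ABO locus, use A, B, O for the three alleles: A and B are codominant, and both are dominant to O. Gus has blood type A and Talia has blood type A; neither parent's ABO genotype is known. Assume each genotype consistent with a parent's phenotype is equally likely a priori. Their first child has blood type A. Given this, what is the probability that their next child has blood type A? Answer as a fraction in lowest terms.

Possible genotypes: Gus ∈ {AA, AO}; Talia ∈ {AA, AO}.
Weight each parental genotype pair by prior × P(type-A child):
  AA × AA: posterior weight 4/15; P(next child type A) = 1.
  AA × AO: posterior weight 4/15; P(next child type A) = 1.
  AO × AA: posterior weight 4/15; P(next child type A) = 1.
  AO × AO: posterior weight 1/5; P(next child type A) = 3/4.
Weighted sum = 19/20.

19/20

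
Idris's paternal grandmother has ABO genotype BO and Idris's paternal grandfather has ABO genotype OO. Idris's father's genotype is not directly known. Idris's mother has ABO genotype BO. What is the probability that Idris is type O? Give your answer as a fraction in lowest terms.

3/8

Idris's father's ABO genotype from BO × OO: 1/2 BO, 1/2 OO.
Crossing each possibility with the mother BO and summing P(type O): 1/2·1/4 + 1/2·1/2 = 3/8.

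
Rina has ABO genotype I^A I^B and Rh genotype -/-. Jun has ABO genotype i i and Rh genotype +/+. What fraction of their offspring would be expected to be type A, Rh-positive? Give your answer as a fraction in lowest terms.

1/2

ABO cross I^A I^B × i i → offspring phenotypes: 1/2 A, 1/2 B.
Rh cross -/- × +/+ → 1 Rh+.
Independent loci: P(type A, Rh-positive) = 1/2 × 1 = 1/2.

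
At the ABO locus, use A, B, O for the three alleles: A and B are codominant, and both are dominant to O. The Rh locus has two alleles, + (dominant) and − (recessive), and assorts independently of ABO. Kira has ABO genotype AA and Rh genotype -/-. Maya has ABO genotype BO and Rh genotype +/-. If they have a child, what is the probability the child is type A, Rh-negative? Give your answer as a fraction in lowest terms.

1/4

ABO cross AA × BO → offspring phenotypes: 1/2 A, 1/2 AB.
Rh cross -/- × +/- → 1/2 Rh+, 1/2 Rh-.
Independent loci: P(type A, Rh-negative) = 1/2 × 1/2 = 1/4.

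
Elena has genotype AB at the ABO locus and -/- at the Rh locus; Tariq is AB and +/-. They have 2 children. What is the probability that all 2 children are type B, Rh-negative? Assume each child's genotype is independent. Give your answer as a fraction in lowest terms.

1/64

ABO cross AB × AB → 1/4 A, 1/4 B, 1/2 AB.
Rh cross -/- × +/- → 1/2 Rh+, 1/2 Rh-; so P(type B, Rh-negative) = 1/4 × 1/2 = 1/8 per child.
All 2 independent: (1/8)^2 = 1/64.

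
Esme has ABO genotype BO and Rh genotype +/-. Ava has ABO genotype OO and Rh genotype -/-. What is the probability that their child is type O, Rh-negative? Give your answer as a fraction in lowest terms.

ABO cross BO × OO → offspring phenotypes: 1/2 O, 1/2 B.
Rh cross +/- × -/- → 1/2 Rh+, 1/2 Rh-.
Independent loci: P(type O, Rh-negative) = 1/2 × 1/2 = 1/4.

1/4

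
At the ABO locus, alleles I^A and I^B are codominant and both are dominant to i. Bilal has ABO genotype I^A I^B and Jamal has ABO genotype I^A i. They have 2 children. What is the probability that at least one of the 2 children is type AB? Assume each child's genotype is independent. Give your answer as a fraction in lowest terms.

ABO cross I^A I^B × I^A i → 1/2 A, 1/4 B, 1/4 AB.
So P(type AB) = 1/4 per child.
P(none) = (3/4)^2 = 9/16; P(at least one) = 1 − 9/16 = 7/16.

7/16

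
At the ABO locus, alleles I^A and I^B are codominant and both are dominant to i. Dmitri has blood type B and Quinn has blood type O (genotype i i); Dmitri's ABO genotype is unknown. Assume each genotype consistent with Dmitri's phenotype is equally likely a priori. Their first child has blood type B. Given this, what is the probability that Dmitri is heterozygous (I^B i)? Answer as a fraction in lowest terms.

1/3

Possible genotypes: Dmitri ∈ {I^B I^B, I^B i}; Quinn ∈ {i i}.
Weight each parental genotype pair by prior × P(type-B child):
  I^B I^B × i i: posterior weight 2/3.
  I^B i × i i: posterior weight 1/3.
Sum the posterior weight over pairs where Dmitri is I^B i: 1/3.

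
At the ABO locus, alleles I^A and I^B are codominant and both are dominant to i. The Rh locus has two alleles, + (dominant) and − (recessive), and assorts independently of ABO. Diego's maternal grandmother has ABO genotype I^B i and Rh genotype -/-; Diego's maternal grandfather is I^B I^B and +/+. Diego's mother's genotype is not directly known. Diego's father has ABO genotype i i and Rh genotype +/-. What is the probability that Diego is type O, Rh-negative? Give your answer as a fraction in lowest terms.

1/16

Diego's mother's ABO genotype from I^B i × I^B I^B: 1/2 I^B I^B, 1/2 I^B i.
Crossing each possibility with the father i i and summing P(type O): 1/2·0 + 1/2·1/2 = 1/4.
Similarly for Rh via the mother's Rh distribution: P(Rh-) = 1/4.
Independent loci: 1/4 × 1/4 = 1/16.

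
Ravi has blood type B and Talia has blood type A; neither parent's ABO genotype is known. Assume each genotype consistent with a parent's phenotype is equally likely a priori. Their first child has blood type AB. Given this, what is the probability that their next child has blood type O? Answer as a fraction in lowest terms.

1/36

Possible genotypes: Ravi ∈ {BB, BO}; Talia ∈ {AA, AO}.
Weight each parental genotype pair by prior × P(type-AB child):
  BB × AA: posterior weight 4/9; P(next child type O) = 0.
  BB × AO: posterior weight 2/9; P(next child type O) = 0.
  BO × AA: posterior weight 2/9; P(next child type O) = 0.
  BO × AO: posterior weight 1/9; P(next child type O) = 1/4.
Weighted sum = 1/36.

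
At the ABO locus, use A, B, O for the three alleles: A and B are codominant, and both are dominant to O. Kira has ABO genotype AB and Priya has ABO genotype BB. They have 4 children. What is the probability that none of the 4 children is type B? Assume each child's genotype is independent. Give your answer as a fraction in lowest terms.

1/16

ABO cross AB × BB → 1/2 B, 1/2 AB.
So P(type B) = 1/2 per child.
P(not type B) = 1/2 for one child; (1/2)^4 = 1/16.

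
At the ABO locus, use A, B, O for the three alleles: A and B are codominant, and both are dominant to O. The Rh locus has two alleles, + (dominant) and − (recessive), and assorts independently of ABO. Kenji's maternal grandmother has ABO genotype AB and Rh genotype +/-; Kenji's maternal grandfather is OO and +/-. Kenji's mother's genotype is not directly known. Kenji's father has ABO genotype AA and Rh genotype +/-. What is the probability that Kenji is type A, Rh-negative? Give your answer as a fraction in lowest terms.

Kenji's mother's ABO genotype from AB × OO: 1/2 AO, 1/2 BO.
Crossing each possibility with the father AA and summing P(type A): 1/2·1 + 1/2·1/2 = 3/4.
Similarly for Rh via the mother's Rh distribution: P(Rh-) = 1/4.
Independent loci: 3/4 × 1/4 = 3/16.

3/16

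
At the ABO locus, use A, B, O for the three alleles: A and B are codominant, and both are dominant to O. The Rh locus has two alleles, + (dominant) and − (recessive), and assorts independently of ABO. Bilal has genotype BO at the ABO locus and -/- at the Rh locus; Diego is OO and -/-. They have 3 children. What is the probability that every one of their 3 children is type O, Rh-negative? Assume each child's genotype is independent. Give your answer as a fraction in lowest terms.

ABO cross BO × OO → 1/2 O, 1/2 B.
Rh cross -/- × -/- → 1 Rh-; so P(type O, Rh-negative) = 1/2 × 1 = 1/2 per child.
All 3 independent: (1/2)^3 = 1/8.

1/8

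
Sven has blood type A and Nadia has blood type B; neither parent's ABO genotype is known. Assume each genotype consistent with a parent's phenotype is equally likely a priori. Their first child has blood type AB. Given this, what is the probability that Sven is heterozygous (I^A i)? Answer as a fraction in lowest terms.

Possible genotypes: Sven ∈ {I^A I^A, I^A i}; Nadia ∈ {I^B I^B, I^B i}.
Weight each parental genotype pair by prior × P(type-AB child):
  I^A I^A × I^B I^B: posterior weight 4/9.
  I^A I^A × I^B i: posterior weight 2/9.
  I^A i × I^B I^B: posterior weight 2/9.
  I^A i × I^B i: posterior weight 1/9.
Sum the posterior weight over pairs where Sven is I^A i: 1/3.

1/3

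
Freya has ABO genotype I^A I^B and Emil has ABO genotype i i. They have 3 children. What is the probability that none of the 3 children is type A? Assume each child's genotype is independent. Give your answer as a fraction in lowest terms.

1/8

ABO cross I^A I^B × i i → 1/2 A, 1/2 B.
So P(type A) = 1/2 per child.
P(not type A) = 1/2 for one child; (1/2)^3 = 1/8.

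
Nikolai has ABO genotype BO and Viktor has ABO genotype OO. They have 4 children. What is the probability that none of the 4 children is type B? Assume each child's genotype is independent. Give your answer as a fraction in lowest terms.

ABO cross BO × OO → 1/2 O, 1/2 B.
So P(type B) = 1/2 per child.
P(not type B) = 1/2 for one child; (1/2)^4 = 1/16.

1/16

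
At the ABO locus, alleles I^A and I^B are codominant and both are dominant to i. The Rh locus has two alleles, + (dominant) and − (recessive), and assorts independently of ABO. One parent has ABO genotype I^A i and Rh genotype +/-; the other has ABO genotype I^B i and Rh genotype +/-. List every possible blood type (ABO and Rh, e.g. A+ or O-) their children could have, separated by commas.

O+, O-, A+, A-, B+, B-, AB+, AB-

Gametes from I^A i × I^B i give offspring ABO genotypes I^A I^B, I^A i, I^B i, i i, i.e. phenotypes O, A, B, AB.
Rh cross +/- × +/- → phenotypes Rh+, Rh-.
Combining independently: O+, O-, A+, A-, B+, B-, AB+, AB-.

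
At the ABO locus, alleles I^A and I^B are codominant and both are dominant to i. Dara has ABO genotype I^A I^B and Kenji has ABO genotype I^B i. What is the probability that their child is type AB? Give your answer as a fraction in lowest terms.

ABO cross I^A I^B × I^B i → offspring phenotypes: 1/4 A, 1/2 B, 1/4 AB.
So P(type AB) = 1/4.

1/4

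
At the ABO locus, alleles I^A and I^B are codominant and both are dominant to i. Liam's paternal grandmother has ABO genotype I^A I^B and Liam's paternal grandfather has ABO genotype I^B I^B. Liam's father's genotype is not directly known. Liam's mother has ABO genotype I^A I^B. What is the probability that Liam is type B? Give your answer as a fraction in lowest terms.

Liam's father's ABO genotype from I^A I^B × I^B I^B: 1/2 I^A I^B, 1/2 I^B I^B.
Crossing each possibility with the mother I^A I^B and summing P(type B): 1/2·1/4 + 1/2·1/2 = 3/8.

3/8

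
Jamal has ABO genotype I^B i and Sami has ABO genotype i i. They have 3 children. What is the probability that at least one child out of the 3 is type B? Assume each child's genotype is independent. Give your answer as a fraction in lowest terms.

7/8

ABO cross I^B i × i i → 1/2 O, 1/2 B.
So P(type B) = 1/2 per child.
P(none) = (1/2)^3 = 1/8; P(at least one) = 1 − 1/8 = 7/8.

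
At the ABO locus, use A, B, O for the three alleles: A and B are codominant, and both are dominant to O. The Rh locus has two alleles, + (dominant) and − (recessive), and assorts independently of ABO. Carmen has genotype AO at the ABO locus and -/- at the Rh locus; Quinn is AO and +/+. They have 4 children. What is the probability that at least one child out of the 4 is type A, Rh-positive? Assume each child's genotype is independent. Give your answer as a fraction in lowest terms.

255/256

ABO cross AO × AO → 1/4 O, 3/4 A.
Rh cross -/- × +/+ → 1 Rh+; so P(type A, Rh-positive) = 3/4 × 1 = 3/4 per child.
P(none) = (1/4)^4 = 1/256; P(at least one) = 1 − 1/256 = 255/256.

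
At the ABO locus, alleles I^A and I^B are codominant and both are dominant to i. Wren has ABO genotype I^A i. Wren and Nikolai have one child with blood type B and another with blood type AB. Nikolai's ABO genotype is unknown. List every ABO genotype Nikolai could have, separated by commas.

I^A I^B, I^B I^B, I^B i

For each candidate genotype of Nikolai, check whether crossing it with I^A i can produce every observed child phenotype.
  I^A I^A → possible child types {A} ✗
  I^A I^B → possible child types {A, B, AB} ✓
  I^A i → possible child types {O, A} ✗
  I^B I^B → possible child types {B, AB} ✓
  I^B i → possible child types {O, A, B, AB} ✓
  i i → possible child types {O, A} ✗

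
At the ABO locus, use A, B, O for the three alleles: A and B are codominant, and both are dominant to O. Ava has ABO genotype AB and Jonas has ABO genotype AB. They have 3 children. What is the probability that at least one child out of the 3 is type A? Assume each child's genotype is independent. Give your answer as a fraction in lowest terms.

ABO cross AB × AB → 1/4 A, 1/4 B, 1/2 AB.
So P(type A) = 1/4 per child.
P(none) = (3/4)^3 = 27/64; P(at least one) = 1 − 27/64 = 37/64.

37/64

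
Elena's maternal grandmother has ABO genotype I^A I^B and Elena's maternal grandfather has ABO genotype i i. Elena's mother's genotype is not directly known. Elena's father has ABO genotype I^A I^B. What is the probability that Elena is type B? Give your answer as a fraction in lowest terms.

Elena's mother's ABO genotype from I^A I^B × i i: 1/2 I^A i, 1/2 I^B i.
Crossing each possibility with the father I^A I^B and summing P(type B): 1/2·1/4 + 1/2·1/2 = 3/8.

3/8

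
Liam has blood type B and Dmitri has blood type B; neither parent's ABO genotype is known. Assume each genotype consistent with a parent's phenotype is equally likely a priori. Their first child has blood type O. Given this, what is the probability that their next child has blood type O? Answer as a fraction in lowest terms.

Possible genotypes: Liam ∈ {BB, BO}; Dmitri ∈ {BB, BO}.
Weight each parental genotype pair by prior × P(type-O child):
  BO × BO: posterior weight 1; P(next child type O) = 1/4.
Weighted sum = 1/4.

1/4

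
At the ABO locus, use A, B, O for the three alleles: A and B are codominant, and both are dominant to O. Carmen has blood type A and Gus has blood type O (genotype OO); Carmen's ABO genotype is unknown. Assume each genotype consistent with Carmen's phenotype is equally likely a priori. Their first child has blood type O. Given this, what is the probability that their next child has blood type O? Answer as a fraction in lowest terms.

1/2

Possible genotypes: Carmen ∈ {AA, AO}; Gus ∈ {OO}.
Weight each parental genotype pair by prior × P(type-O child):
  AO × OO: posterior weight 1; P(next child type O) = 1/2.
Weighted sum = 1/2.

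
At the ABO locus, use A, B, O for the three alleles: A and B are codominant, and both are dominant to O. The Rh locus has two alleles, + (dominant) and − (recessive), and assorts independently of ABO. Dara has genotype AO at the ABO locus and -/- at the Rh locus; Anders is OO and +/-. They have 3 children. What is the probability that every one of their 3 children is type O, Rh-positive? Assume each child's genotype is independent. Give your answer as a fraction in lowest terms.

ABO cross AO × OO → 1/2 O, 1/2 A.
Rh cross -/- × +/- → 1/2 Rh+, 1/2 Rh-; so P(type O, Rh-positive) = 1/2 × 1/2 = 1/4 per child.
All 3 independent: (1/4)^3 = 1/64.

1/64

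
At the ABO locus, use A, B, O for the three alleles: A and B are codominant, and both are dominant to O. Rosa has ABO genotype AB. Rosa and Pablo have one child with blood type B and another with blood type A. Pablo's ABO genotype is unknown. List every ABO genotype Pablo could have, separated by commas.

AB, AO, BO, OO

For each candidate genotype of Pablo, check whether crossing it with AB can produce every observed child phenotype.
  AA → possible child types {A, AB} ✗
  AB → possible child types {A, B, AB} ✓
  AO → possible child types {A, B, AB} ✓
  BB → possible child types {B, AB} ✗
  BO → possible child types {A, B, AB} ✓
  OO → possible child types {A, B} ✓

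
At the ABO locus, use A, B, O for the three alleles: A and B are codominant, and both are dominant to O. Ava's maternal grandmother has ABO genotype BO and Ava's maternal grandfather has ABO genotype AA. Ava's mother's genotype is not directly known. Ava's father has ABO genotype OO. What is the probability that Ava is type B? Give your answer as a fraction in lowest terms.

1/4

Ava's mother's ABO genotype from BO × AA: 1/2 AB, 1/2 AO.
Crossing each possibility with the father OO and summing P(type B): 1/2·1/2 + 1/2·0 = 1/4.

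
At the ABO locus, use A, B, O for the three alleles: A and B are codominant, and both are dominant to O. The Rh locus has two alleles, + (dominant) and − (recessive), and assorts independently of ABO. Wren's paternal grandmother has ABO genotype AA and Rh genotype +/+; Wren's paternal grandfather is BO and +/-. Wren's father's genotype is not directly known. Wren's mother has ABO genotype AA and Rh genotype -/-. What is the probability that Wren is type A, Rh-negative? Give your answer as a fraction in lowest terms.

3/16

Wren's father's ABO genotype from AA × BO: 1/2 AB, 1/2 AO.
Crossing each possibility with the mother AA and summing P(type A): 1/2·1/2 + 1/2·1 = 3/4.
Similarly for Rh via the father's Rh distribution: P(Rh-) = 1/4.
Independent loci: 3/4 × 1/4 = 3/16.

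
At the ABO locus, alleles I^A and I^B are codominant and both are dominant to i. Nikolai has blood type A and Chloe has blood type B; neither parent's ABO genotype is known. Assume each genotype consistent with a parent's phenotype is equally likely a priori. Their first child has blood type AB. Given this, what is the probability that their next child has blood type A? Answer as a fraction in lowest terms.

5/36

Possible genotypes: Nikolai ∈ {I^A I^A, I^A i}; Chloe ∈ {I^B I^B, I^B i}.
Weight each parental genotype pair by prior × P(type-AB child):
  I^A I^A × I^B I^B: posterior weight 4/9; P(next child type A) = 0.
  I^A I^A × I^B i: posterior weight 2/9; P(next child type A) = 1/2.
  I^A i × I^B I^B: posterior weight 2/9; P(next child type A) = 0.
  I^A i × I^B i: posterior weight 1/9; P(next child type A) = 1/4.
Weighted sum = 5/36.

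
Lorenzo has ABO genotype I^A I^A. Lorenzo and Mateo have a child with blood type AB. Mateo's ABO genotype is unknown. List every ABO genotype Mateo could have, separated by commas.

I^A I^B, I^B I^B, I^B i

For each candidate genotype of Mateo, check whether crossing it with I^A I^A can produce every observed child phenotype.
  I^A I^A → possible child types {A} ✗
  I^A I^B → possible child types {A, AB} ✓
  I^A i → possible child types {A} ✗
  I^B I^B → possible child types {AB} ✓
  I^B i → possible child types {A, AB} ✓
  i i → possible child types {A} ✗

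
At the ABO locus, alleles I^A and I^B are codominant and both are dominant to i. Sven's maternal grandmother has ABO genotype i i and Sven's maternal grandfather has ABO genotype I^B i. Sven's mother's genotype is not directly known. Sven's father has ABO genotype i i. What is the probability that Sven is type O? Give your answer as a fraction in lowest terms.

Sven's mother's ABO genotype from i i × I^B i: 1/2 I^B i, 1/2 i i.
Crossing each possibility with the father i i and summing P(type O): 1/2·1/2 + 1/2·1 = 3/4.

3/4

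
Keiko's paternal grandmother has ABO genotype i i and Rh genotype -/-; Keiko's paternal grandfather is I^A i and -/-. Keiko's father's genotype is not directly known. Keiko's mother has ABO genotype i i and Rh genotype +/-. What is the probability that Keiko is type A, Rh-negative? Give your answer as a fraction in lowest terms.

1/8

Keiko's father's ABO genotype from i i × I^A i: 1/2 I^A i, 1/2 i i.
Crossing each possibility with the mother i i and summing P(type A): 1/2·1/2 + 1/2·0 = 1/4.
Similarly for Rh via the father's Rh distribution: P(Rh-) = 1/2.
Independent loci: 1/4 × 1/2 = 1/8.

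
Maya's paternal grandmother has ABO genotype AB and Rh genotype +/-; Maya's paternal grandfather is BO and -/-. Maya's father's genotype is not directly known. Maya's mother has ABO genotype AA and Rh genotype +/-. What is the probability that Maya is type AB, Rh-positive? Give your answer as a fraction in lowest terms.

5/16

Maya's father's ABO genotype from AB × BO: 1/4 AB, 1/4 AO, 1/4 BB, 1/4 BO.
Crossing each possibility with the mother AA and summing P(type AB): 1/4·1/2 + 1/4·0 + 1/4·1 + 1/4·1/2 = 1/2.
Similarly for Rh via the father's Rh distribution: P(Rh+) = 5/8.
Independent loci: 1/2 × 5/8 = 5/16.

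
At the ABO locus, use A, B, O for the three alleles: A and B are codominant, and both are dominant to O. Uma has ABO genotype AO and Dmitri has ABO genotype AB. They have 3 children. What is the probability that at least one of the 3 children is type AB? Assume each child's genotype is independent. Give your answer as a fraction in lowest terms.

37/64

ABO cross AO × AB → 1/2 A, 1/4 B, 1/4 AB.
So P(type AB) = 1/4 per child.
P(none) = (3/4)^3 = 27/64; P(at least one) = 1 − 27/64 = 37/64.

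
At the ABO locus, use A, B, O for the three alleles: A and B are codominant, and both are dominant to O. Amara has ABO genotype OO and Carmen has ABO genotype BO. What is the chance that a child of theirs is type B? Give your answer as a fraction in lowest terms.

1/2

ABO cross OO × BO → offspring phenotypes: 1/2 O, 1/2 B.
So P(type B) = 1/2.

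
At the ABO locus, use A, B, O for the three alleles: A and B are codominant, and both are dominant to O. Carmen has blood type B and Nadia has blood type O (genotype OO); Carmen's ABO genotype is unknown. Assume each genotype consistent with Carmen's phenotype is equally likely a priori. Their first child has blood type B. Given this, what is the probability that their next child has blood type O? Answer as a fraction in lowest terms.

1/6

Possible genotypes: Carmen ∈ {BB, BO}; Nadia ∈ {OO}.
Weight each parental genotype pair by prior × P(type-B child):
  BB × OO: posterior weight 2/3; P(next child type O) = 0.
  BO × OO: posterior weight 1/3; P(next child type O) = 1/2.
Weighted sum = 1/6.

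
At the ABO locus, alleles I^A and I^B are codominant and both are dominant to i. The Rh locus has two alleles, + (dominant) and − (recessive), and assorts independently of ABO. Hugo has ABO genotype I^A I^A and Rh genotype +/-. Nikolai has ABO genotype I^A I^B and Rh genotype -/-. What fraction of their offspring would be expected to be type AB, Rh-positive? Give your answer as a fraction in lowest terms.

ABO cross I^A I^A × I^A I^B → offspring phenotypes: 1/2 A, 1/2 AB.
Rh cross +/- × -/- → 1/2 Rh+, 1/2 Rh-.
Independent loci: P(type AB, Rh-positive) = 1/2 × 1/2 = 1/4.

1/4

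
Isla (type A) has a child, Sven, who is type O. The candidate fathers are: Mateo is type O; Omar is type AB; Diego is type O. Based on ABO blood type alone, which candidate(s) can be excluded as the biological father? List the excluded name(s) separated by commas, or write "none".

Omar

A candidate is excluded only if no genotype consistent with his phenotype could produce a type O child with a type A mother.
Omar (type AB): no genotype consistent with that phenotype can produce a type-O child with a type-A mother.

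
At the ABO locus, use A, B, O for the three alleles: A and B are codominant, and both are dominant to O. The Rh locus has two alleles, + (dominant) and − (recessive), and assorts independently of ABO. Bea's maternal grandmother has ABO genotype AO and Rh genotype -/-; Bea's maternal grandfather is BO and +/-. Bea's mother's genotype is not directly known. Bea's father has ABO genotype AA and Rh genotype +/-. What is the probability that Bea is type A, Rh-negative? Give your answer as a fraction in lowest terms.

9/32

Bea's mother's ABO genotype from AO × BO: 1/4 AB, 1/4 AO, 1/4 BO, 1/4 OO.
Crossing each possibility with the father AA and summing P(type A): 1/4·1/2 + 1/4·1 + 1/4·1/2 + 1/4·1 = 3/4.
Similarly for Rh via the mother's Rh distribution: P(Rh-) = 3/8.
Independent loci: 3/4 × 3/8 = 9/32.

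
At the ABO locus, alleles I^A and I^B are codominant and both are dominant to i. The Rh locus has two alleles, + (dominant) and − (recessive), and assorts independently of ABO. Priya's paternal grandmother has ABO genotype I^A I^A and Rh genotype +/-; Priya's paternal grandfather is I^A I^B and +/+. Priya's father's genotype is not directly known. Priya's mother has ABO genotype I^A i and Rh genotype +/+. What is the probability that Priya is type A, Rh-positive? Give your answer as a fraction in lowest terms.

Priya's father's ABO genotype from I^A I^A × I^A I^B: 1/2 I^A I^A, 1/2 I^A I^B.
Crossing each possibility with the mother I^A i and summing P(type A): 1/2·1 + 1/2·1/2 = 3/4.
Similarly for Rh via the father's Rh distribution: P(Rh+) = 1.
Independent loci: 3/4 × 1 = 3/4.

3/4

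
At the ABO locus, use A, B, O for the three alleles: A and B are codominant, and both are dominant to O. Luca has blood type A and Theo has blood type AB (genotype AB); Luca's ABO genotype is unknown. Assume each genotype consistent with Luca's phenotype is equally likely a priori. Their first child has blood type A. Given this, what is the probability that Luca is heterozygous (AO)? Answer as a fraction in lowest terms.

1/2

Possible genotypes: Luca ∈ {AA, AO}; Theo ∈ {AB}.
Weight each parental genotype pair by prior × P(type-A child):
  AA × AB: posterior weight 1/2.
  AO × AB: posterior weight 1/2.
Sum the posterior weight over pairs where Luca is AO: 1/2.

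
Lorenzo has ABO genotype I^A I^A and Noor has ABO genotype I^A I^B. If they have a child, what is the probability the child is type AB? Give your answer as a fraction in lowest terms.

1/2

ABO cross I^A I^A × I^A I^B → offspring phenotypes: 1/2 A, 1/2 AB.
So P(type AB) = 1/2.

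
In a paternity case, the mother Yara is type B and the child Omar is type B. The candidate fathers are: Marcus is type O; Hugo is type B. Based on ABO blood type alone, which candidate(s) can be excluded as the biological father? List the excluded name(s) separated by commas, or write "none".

A candidate is excluded only if no genotype consistent with his phenotype could produce a type B child with a type B mother.
Every candidate has at least one consistent genotype combination, so none can be excluded.

none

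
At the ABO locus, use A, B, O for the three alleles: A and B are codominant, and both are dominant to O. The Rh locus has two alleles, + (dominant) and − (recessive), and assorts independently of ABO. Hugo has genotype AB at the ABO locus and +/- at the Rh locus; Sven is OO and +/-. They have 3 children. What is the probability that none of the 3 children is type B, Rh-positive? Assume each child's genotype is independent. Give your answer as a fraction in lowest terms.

125/512

ABO cross AB × OO → 1/2 A, 1/2 B.
Rh cross +/- × +/- → 3/4 Rh+, 1/4 Rh-; so P(type B, Rh-positive) = 1/2 × 3/4 = 3/8 per child.
P(not type B, Rh-positive) = 5/8 for one child; (5/8)^3 = 125/512.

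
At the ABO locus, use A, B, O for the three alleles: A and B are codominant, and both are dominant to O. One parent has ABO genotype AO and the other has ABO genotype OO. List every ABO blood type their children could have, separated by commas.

O, A

Gametes from AO × OO give offspring ABO genotypes AO, OO, i.e. phenotypes O, A.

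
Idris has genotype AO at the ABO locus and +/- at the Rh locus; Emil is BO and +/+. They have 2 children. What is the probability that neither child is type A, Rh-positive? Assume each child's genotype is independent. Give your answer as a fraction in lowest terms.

ABO cross AO × BO → 1/4 O, 1/4 A, 1/4 B, 1/4 AB.
Rh cross +/- × +/+ → 1 Rh+; so P(type A, Rh-positive) = 1/4 × 1 = 1/4 per child.
P(not type A, Rh-positive) = 3/4 for one child; (3/4)^2 = 9/16.

9/16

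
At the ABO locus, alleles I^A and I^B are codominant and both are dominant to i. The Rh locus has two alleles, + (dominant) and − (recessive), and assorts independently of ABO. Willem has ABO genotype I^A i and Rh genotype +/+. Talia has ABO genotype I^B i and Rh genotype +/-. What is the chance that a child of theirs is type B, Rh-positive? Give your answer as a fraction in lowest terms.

1/4

ABO cross I^A i × I^B i → offspring phenotypes: 1/4 O, 1/4 A, 1/4 B, 1/4 AB.
Rh cross +/+ × +/- → 1 Rh+.
Independent loci: P(type B, Rh-positive) = 1/4 × 1 = 1/4.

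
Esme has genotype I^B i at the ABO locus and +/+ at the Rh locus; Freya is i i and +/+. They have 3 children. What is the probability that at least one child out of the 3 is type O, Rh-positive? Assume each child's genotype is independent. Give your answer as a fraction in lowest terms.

7/8

ABO cross I^B i × i i → 1/2 O, 1/2 B.
Rh cross +/+ × +/+ → 1 Rh+; so P(type O, Rh-positive) = 1/2 × 1 = 1/2 per child.
P(none) = (1/2)^3 = 1/8; P(at least one) = 1 − 1/8 = 7/8.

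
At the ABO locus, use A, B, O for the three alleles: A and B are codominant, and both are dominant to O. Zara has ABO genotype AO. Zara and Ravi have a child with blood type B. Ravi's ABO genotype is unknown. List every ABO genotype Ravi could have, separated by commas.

AB, BB, BO

For each candidate genotype of Ravi, check whether crossing it with AO can produce every observed child phenotype.
  AA → possible child types {A} ✗
  AB → possible child types {A, B, AB} ✓
  AO → possible child types {O, A} ✗
  BB → possible child types {B, AB} ✓
  BO → possible child types {O, A, B, AB} ✓
  OO → possible child types {O, A} ✗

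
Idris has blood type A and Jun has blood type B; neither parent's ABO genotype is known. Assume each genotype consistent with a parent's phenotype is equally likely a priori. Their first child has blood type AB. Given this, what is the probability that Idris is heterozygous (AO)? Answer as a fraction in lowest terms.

1/3

Possible genotypes: Idris ∈ {AA, AO}; Jun ∈ {BB, BO}.
Weight each parental genotype pair by prior × P(type-AB child):
  AA × BB: posterior weight 4/9.
  AA × BO: posterior weight 2/9.
  AO × BB: posterior weight 2/9.
  AO × BO: posterior weight 1/9.
Sum the posterior weight over pairs where Idris is AO: 1/3.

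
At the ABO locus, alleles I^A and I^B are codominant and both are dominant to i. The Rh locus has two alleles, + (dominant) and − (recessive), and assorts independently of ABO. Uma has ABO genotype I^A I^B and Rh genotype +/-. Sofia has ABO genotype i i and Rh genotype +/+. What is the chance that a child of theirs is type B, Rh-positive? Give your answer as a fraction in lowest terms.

1/2

ABO cross I^A I^B × i i → offspring phenotypes: 1/2 A, 1/2 B.
Rh cross +/- × +/+ → 1 Rh+.
Independent loci: P(type B, Rh-positive) = 1/2 × 1 = 1/2.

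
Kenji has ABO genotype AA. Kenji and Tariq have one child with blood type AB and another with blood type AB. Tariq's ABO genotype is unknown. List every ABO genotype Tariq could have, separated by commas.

For each candidate genotype of Tariq, check whether crossing it with AA can produce every observed child phenotype.
  AA → possible child types {A} ✗
  AB → possible child types {A, AB} ✓
  AO → possible child types {A} ✗
  BB → possible child types {AB} ✓
  BO → possible child types {A, AB} ✓
  OO → possible child types {A} ✗

AB, BB, BO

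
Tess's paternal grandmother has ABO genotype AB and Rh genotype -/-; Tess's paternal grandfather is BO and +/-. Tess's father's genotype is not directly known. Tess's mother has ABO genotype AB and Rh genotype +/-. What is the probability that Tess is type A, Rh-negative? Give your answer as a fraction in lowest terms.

3/32

Tess's father's ABO genotype from AB × BO: 1/4 AB, 1/4 AO, 1/4 BB, 1/4 BO.
Crossing each possibility with the mother AB and summing P(type A): 1/4·1/4 + 1/4·1/2 + 1/4·0 + 1/4·1/4 = 1/4.
Similarly for Rh via the father's Rh distribution: P(Rh-) = 3/8.
Independent loci: 1/4 × 3/8 = 3/32.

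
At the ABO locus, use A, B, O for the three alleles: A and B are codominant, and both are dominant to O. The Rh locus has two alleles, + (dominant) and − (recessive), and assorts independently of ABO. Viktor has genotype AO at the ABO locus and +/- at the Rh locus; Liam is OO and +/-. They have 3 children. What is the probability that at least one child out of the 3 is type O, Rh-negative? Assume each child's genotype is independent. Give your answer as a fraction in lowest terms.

169/512

ABO cross AO × OO → 1/2 O, 1/2 A.
Rh cross +/- × +/- → 3/4 Rh+, 1/4 Rh-; so P(type O, Rh-negative) = 1/2 × 1/4 = 1/8 per child.
P(none) = (7/8)^3 = 343/512; P(at least one) = 1 − 343/512 = 169/512.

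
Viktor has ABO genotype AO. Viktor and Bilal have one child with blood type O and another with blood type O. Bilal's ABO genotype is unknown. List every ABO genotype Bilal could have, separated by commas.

For each candidate genotype of Bilal, check whether crossing it with AO can produce every observed child phenotype.
  AA → possible child types {A} ✗
  AB → possible child types {A, B, AB} ✗
  AO → possible child types {O, A} ✓
  BB → possible child types {B, AB} ✗
  BO → possible child types {O, A, B, AB} ✓
  OO → possible child types {O, A} ✓

AO, BO, OO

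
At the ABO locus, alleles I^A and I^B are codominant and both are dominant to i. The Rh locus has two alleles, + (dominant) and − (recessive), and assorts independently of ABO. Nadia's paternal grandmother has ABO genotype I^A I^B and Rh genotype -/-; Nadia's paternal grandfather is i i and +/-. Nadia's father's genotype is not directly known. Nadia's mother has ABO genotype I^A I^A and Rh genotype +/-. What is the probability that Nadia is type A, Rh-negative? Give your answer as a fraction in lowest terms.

Nadia's father's ABO genotype from I^A I^B × i i: 1/2 I^A i, 1/2 I^B i.
Crossing each possibility with the mother I^A I^A and summing P(type A): 1/2·1 + 1/2·1/2 = 3/4.
Similarly for Rh via the father's Rh distribution: P(Rh-) = 3/8.
Independent loci: 3/4 × 3/8 = 9/32.

9/32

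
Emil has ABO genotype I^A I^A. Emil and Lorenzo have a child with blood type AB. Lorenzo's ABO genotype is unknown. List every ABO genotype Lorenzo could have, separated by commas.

For each candidate genotype of Lorenzo, check whether crossing it with I^A I^A can produce every observed child phenotype.
  I^A I^A → possible child types {A} ✗
  I^A I^B → possible child types {A, AB} ✓
  I^A i → possible child types {A} ✗
  I^B I^B → possible child types {AB} ✓
  I^B i → possible child types {A, AB} ✓
  i i → possible child types {A} ✗

I^A I^B, I^B I^B, I^B i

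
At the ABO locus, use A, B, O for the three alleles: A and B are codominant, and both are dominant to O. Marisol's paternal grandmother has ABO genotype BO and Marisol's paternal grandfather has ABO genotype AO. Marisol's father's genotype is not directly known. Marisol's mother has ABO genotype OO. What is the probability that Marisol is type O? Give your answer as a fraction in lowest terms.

Marisol's father's ABO genotype from BO × AO: 1/4 AB, 1/4 AO, 1/4 BO, 1/4 OO.
Crossing each possibility with the mother OO and summing P(type O): 1/4·0 + 1/4·1/2 + 1/4·1/2 + 1/4·1 = 1/2.

1/2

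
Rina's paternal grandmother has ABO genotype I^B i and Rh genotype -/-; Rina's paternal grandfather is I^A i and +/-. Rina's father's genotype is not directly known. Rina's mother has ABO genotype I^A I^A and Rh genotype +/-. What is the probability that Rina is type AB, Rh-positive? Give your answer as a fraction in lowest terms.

Rina's father's ABO genotype from I^B i × I^A i: 1/4 I^A I^B, 1/4 I^A i, 1/4 I^B i, 1/4 i i.
Crossing each possibility with the mother I^A I^A and summing P(type AB): 1/4·1/2 + 1/4·0 + 1/4·1/2 + 1/4·0 = 1/4.
Similarly for Rh via the father's Rh distribution: P(Rh+) = 5/8.
Independent loci: 1/4 × 5/8 = 5/32.

5/32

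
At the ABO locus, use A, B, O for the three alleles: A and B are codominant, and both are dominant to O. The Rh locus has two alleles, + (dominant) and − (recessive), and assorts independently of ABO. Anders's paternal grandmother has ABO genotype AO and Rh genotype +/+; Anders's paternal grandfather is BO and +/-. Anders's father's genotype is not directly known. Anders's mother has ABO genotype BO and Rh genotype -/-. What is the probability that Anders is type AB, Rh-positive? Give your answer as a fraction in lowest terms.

3/32

Anders's father's ABO genotype from AO × BO: 1/4 AB, 1/4 AO, 1/4 BO, 1/4 OO.
Crossing each possibility with the mother BO and summing P(type AB): 1/4·1/4 + 1/4·1/4 + 1/4·0 + 1/4·0 = 1/8.
Similarly for Rh via the father's Rh distribution: P(Rh+) = 3/4.
Independent loci: 1/8 × 3/4 = 3/32.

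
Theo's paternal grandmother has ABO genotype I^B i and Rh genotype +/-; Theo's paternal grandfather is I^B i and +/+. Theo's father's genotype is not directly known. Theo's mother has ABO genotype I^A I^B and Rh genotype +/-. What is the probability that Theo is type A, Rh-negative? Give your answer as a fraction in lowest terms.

1/32

Theo's father's ABO genotype from I^B i × I^B i: 1/4 I^B I^B, 1/2 I^B i, 1/4 i i.
Crossing each possibility with the mother I^A I^B and summing P(type A): 1/4·0 + 1/2·1/4 + 1/4·1/2 = 1/4.
Similarly for Rh via the father's Rh distribution: P(Rh-) = 1/8.
Independent loci: 1/4 × 1/8 = 1/32.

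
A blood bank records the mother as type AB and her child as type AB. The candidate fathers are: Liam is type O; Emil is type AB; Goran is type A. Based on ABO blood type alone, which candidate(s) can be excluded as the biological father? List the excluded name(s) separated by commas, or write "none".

Liam

A candidate is excluded only if no genotype consistent with his phenotype could produce a type AB child with a type AB mother.
Liam (type O): no genotype consistent with that phenotype can produce a type-AB child with a type-AB mother.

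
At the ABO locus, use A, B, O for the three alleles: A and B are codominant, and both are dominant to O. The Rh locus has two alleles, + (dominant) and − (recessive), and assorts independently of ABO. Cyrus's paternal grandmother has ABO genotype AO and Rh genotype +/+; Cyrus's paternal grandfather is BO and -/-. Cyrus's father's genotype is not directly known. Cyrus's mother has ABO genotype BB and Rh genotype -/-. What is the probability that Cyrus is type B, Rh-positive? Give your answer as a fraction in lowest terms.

Cyrus's father's ABO genotype from AO × BO: 1/4 AB, 1/4 AO, 1/4 BO, 1/4 OO.
Crossing each possibility with the mother BB and summing P(type B): 1/4·1/2 + 1/4·1/2 + 1/4·1 + 1/4·1 = 3/4.
Similarly for Rh via the father's Rh distribution: P(Rh+) = 1/2.
Independent loci: 3/4 × 1/2 = 3/8.

3/8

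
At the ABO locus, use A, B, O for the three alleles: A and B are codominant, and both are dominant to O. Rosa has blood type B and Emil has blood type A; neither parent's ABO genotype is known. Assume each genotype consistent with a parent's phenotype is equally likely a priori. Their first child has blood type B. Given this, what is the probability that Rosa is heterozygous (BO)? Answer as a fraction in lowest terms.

Possible genotypes: Rosa ∈ {BB, BO}; Emil ∈ {AA, AO}.
Weight each parental genotype pair by prior × P(type-B child):
  BB × AO: posterior weight 2/3.
  BO × AO: posterior weight 1/3.
Sum the posterior weight over pairs where Rosa is BO: 1/3.

1/3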